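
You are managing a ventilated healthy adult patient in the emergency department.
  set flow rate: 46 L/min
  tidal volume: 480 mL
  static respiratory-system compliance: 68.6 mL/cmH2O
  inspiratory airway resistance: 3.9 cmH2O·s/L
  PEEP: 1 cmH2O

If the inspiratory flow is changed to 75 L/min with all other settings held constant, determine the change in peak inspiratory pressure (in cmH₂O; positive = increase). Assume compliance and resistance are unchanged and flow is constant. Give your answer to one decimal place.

1.9

Flow: 46 L/min ÷ 60 = 0.7667 L/s.
New flow: 75 L/min ÷ 60 = 1.25 L/s.
PIP = Vt/C + R·V̇ + PEEP (constant-flow equation of motion).
Only the resistive term changes: ΔPIP = R × ΔV̇ = 3.9 × (1.25 − 0.7667) = 3.9 × 0.4833 = 1.885 cmH2O.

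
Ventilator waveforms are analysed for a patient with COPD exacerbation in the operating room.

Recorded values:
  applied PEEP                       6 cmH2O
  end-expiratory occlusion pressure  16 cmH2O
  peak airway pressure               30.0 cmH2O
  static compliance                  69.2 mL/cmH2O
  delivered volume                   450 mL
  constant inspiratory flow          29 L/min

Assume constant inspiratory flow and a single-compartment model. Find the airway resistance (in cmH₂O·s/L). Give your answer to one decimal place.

15.5

Flow: 29 L/min ÷ 60 = 0.4833 L/s.
Total PEEP = 16 cmH2O (set 6 + intrinsic 10); this is the baseline alveolar pressure.
Equation of motion (constant flow): PIP = Vt/C + R·V̇ + PEEP.
R·V̇ = PIP − Vt/C − PEEP = 30.0 − 450/69.2 − 16 = 30.0 − 6.503 − 16 = 7.497 cmH2O.
R = 7.497 / 0.4833 = 15.512 cmH2O·s/L.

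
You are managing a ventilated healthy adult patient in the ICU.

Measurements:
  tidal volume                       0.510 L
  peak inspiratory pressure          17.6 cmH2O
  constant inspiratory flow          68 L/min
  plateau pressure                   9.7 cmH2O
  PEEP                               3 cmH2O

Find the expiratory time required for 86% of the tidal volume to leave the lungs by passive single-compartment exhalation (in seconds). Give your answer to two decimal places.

1.04

Flow: 68 L/min ÷ 60 = 1.1333 L/s.
R = (PIP − Pplat)/V̇ = (17.6 − 9.7) / 1.1333 = 7.9/1.1333 = 6.971 cmH2O·s/L.
C = Vt/(Pplat − PEEP) = 510.0 / (9.7 − 3) = 510.0/6.7 = 76.119 mL/cmH2O.
τ = R × C = 6.971 × 0.07612 L/cmH2O = 0.5306 s.
t = −τ·ln(1 − 0.86) = −0.5306·ln(0.14) = 1.043 s.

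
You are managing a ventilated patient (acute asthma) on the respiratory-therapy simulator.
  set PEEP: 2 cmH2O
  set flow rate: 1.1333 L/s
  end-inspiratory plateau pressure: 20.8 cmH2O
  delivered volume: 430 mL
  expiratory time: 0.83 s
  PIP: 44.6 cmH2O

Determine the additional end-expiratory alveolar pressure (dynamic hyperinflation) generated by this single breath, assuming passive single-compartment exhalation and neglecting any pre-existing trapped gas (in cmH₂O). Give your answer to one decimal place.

R = (PIP − Pplat)/V̇ = (44.6 − 20.8) / 1.1333 = 23.8/1.1333 = 21.001 cmH2O·s/L.
C = Vt/(Pplat − PEEP) = 430.0 / (20.8 − 2) = 430.0/18.8 = 22.872 mL/cmH2O.
τ = R × C = 21.001 × 0.02287 L/cmH2O = 0.4803 s.
Fraction remaining = e^(−Te/τ) = e^(−0.83/0.4803) = 0.1776; trapped volume = 430.0 × 0.1776 = 76.368 mL.
Additional alveolar pressure from trapping ≈ V_trapped / C = 76.368 / 22.872 = 3.339 cmH2O.

3.3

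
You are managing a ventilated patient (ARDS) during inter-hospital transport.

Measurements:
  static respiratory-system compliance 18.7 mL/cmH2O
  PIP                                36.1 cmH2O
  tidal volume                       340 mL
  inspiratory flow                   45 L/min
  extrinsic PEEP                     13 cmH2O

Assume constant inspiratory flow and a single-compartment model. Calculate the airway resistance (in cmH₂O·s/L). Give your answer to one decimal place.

Flow: 45 L/min ÷ 60 = 0.75 L/s.
Equation of motion (constant flow): PIP = Vt/C + R·V̇ + PEEP.
R·V̇ = PIP − Vt/C − PEEP = 36.1 − 340/18.7 − 13 = 36.1 − 18.182 − 13 = 4.918 cmH2O.
R = 4.918 / 0.75 = 6.557 cmH2O·s/L.

6.6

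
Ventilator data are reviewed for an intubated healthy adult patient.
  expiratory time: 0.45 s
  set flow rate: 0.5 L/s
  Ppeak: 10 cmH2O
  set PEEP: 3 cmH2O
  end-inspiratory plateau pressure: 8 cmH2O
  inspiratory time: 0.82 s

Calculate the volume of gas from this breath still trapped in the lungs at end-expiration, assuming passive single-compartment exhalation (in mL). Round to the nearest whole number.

Vt = flow × Ti = 0.5 L/s × 0.82 s × 1000 mL/L = 410.0 mL.
R = (PIP − Pplat)/V̇ = (10 − 8) / 0.5 = 2.0/0.5 = 4.0 cmH2O·s/L.
C = Vt/(Pplat − PEEP) = 410.0 / (8 − 3) = 410.0/5.0 = 82.0 mL/cmH2O.
τ = R × C = 4.0 × 0.082 L/cmH2O = 0.328 s.
Fraction remaining = e^(−Te/τ) = e^(−0.45/0.328) = 0.2536.
Trapped volume = 410.0 × 0.2536 = 103.98 mL.

104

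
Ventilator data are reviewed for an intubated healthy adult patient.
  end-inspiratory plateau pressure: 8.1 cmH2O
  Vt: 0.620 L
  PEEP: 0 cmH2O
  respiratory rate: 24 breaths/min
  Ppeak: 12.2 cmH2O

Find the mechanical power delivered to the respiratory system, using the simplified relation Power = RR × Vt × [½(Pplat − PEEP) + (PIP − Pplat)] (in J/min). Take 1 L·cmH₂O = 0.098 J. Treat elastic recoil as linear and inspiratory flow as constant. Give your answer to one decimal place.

11.9

Per-breath work = Vt × [½(Pplat−PEEP) + (PIP−Pplat)] = 0.620 × [0.5×8.1 + 4.1] = 0.620 × 8.15 = 5.053 L·cmH2O.
Power = 24 × 5.053 = 121.27 L·cmH2O/min.
× 0.098 J/(L·cmH2O) → 11.884 J/min.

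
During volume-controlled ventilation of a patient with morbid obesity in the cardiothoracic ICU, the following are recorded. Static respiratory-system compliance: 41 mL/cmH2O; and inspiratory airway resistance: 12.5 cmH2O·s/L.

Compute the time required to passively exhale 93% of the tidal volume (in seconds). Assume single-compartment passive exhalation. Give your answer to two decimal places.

1.36

τ = R × C = 12.5 × 41 mL/cmH2O = 12.5 × 0.041 L/cmH2O = 0.5125 s.
Exhaled fraction f = 1 − e^(−t/τ) → t = −τ·ln(1 − f) = −0.5125·ln(0.07) = 1.363 s.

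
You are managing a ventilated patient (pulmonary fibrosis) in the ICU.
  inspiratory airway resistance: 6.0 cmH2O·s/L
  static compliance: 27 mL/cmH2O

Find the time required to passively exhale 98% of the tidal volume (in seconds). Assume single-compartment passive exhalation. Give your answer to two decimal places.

0.63

τ = R × C = 6.0 × 27 mL/cmH2O = 6.0 × 0.027 L/cmH2O = 0.162 s.
Exhaled fraction f = 1 − e^(−t/τ) → t = −τ·ln(1 − f) = −0.162·ln(0.02) = 0.6337 s.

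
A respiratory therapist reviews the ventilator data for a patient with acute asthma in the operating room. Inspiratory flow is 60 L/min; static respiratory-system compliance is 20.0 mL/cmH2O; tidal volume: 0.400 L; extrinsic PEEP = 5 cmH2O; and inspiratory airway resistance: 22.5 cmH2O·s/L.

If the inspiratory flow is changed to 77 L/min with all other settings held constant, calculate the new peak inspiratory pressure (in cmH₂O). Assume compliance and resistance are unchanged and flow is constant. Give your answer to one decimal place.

Flow: 60 L/min ÷ 60 = 1 L/s.
New flow: 77 L/min ÷ 60 = 1.2833 L/s.
PIP = Vt/C + R·V̇ + PEEP (constant-flow equation of motion).
Only the resistive term changes: ΔPIP = R × ΔV̇ = 22.5 × (1.2833 − 1) = 22.5 × 0.2833 = 6.374 cmH2O.
Original PIP = 400/20.0 + 22.5×1 + 5 = 47.5 cmH2O; new PIP = 47.5 + (6.374) = 53.874 cmH2O.

53.9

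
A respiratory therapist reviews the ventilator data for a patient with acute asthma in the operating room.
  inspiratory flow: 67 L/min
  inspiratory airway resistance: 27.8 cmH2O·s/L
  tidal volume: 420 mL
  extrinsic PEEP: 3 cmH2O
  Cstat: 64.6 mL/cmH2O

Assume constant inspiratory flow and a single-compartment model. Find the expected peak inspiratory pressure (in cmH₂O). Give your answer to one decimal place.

40.5

Flow: 67 L/min ÷ 60 = 1.1167 L/s.
Equation of motion (constant flow): PIP = Vt/C + R·V̇ + PEEP.
PIP = 420/64.6 + 27.8×1.1167 + 3 = 6.502 + 31.044 + 3 = 40.546 cmH2O.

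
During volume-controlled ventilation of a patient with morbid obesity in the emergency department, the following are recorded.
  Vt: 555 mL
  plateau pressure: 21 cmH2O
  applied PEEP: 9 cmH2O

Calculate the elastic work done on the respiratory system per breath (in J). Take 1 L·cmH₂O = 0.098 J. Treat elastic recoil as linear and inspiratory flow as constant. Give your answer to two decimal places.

0.33

Elastic work ≈ ½ × (Pplat − PEEP) × Vt = 0.5 × (21 − 9) × 0.555 L = 0.5 × 12.0 × 0.555 = 3.33 L·cmH2O.
× 0.098 J/(L·cmH2O) → 0.3263 J.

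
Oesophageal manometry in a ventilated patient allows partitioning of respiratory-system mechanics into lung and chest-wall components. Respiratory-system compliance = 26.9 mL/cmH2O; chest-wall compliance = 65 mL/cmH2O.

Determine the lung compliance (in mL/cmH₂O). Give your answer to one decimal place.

1/CL = 1/Crs − 1/Ccw.
1/CL = 1/26.9 − 1/65 = 0.02179.
CL = 45.893 mL/cmH2O.

45.9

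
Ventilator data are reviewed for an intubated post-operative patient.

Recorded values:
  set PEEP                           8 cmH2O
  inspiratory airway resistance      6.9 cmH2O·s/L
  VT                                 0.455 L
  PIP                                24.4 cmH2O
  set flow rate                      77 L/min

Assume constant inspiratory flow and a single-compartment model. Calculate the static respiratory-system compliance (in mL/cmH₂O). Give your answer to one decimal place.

60.3

Flow: 77 L/min ÷ 60 = 1.2833 L/s.
Equation of motion (constant flow): PIP = Vt/C + R·V̇ + PEEP.
Vt/C = PIP − R·V̇ − PEEP = 24.4 − 6.9×1.2833 − 8 = 24.4 − 8.855 − 8 = 7.545 cmH2O.
C = Vt / 7.545 = 455 / 7.545 = 60.305 mL/cmH2O.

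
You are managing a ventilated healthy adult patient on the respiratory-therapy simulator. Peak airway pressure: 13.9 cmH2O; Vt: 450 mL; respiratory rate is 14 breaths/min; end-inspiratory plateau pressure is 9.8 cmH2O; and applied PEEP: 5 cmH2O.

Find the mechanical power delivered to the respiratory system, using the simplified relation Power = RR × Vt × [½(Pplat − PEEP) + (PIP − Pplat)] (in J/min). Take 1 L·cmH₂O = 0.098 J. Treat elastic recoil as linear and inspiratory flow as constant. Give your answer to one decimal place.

Per-breath work = Vt × [½(Pplat−PEEP) + (PIP−Pplat)] = 0.450 × [0.5×4.8 + 4.1] = 0.450 × 6.5 = 2.925 L·cmH2O.
Power = 14 × 2.925 = 40.95 L·cmH2O/min.
× 0.098 J/(L·cmH2O) → 4.013 J/min.

4.0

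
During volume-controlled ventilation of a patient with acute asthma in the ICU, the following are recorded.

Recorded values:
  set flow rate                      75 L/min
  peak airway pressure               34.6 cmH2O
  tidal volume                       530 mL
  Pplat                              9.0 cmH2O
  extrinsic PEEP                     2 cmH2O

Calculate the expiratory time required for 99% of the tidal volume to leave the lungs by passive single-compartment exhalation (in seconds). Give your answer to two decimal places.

7.14

Flow: 75 L/min ÷ 60 = 1.25 L/s.
R = (PIP − Pplat)/V̇ = (34.6 − 9.0) / 1.25 = 25.6/1.25 = 20.48 cmH2O·s/L.
C = Vt/(Pplat − PEEP) = 530.0 / (9.0 − 2) = 530.0/7.0 = 75.714 mL/cmH2O.
τ = R × C = 20.48 × 0.07571 L/cmH2O = 1.551 s.
t = −τ·ln(1 − 0.99) = −1.551·ln(0.01) = 7.143 s.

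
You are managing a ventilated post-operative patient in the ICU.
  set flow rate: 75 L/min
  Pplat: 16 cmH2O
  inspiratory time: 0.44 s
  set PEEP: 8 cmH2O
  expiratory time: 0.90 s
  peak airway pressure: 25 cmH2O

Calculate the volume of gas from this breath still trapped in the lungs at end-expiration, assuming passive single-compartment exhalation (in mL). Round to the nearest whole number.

89

Flow: 75 L/min ÷ 60 = 1.25 L/s.
Vt = flow × Ti = 1.25 L/s × 0.44 s × 1000 mL/L = 550.0 mL.
R = (PIP − Pplat)/V̇ = (25 − 16) / 1.25 = 9.0/1.25 = 7.2 cmH2O·s/L.
C = Vt/(Pplat − PEEP) = 550.0 / (16 − 8) = 550.0/8.0 = 68.75 mL/cmH2O.
τ = R × C = 7.2 × 0.06875 L/cmH2O = 0.495 s.
Fraction remaining = e^(−Te/τ) = e^(−0.90/0.495) = 0.1623.
Trapped volume = 550.0 × 0.1623 = 89.265 mL.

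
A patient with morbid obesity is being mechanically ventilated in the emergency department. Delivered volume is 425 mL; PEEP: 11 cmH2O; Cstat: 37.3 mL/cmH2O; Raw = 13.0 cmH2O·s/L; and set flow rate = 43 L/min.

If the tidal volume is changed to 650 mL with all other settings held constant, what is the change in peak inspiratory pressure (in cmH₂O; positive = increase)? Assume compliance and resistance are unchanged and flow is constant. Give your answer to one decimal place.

PIP = Vt/C + R·V̇ + PEEP (constant-flow equation of motion).
Only the elastic term changes: ΔPIP = ΔVt / C = (650 − 425) / 37.3 = 6.032 cmH2O.

6.0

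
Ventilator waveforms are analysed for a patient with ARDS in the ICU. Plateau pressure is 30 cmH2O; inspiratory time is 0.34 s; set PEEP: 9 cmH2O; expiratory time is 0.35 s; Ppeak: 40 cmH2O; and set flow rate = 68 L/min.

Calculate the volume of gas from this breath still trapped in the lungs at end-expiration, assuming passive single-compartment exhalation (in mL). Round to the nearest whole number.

Flow: 68 L/min ÷ 60 = 1.1333 L/s.
Vt = flow × Ti = 1.1333 L/s × 0.34 s × 1000 mL/L = 385.32 mL.
R = (PIP − Pplat)/V̇ = (40 − 30) / 1.1333 = 10.0/1.1333 = 8.824 cmH2O·s/L.
C = Vt/(Pplat − PEEP) = 385.32 / (30 − 9) = 385.32/21.0 = 18.349 mL/cmH2O.
τ = R × C = 8.824 × 0.01835 L/cmH2O = 0.1619 s.
Fraction remaining = e^(−Te/τ) = e^(−0.35/0.1619) = 0.1151.
Trapped volume = 385.32 × 0.1151 = 44.35 mL.

44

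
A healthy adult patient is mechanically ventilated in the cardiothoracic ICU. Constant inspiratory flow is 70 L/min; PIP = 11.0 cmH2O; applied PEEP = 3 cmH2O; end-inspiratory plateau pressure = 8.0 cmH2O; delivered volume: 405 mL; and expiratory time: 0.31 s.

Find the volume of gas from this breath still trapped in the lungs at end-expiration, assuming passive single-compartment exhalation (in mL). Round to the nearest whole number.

91

Flow: 70 L/min ÷ 60 = 1.1667 L/s.
R = (PIP − Pplat)/V̇ = (11.0 − 8.0) / 1.1667 = 3.0/1.1667 = 2.571 cmH2O·s/L.
C = Vt/(Pplat − PEEP) = 405.0 / (8.0 − 3) = 405.0/5.0 = 81.0 mL/cmH2O.
τ = R × C = 2.571 × 0.081 L/cmH2O = 0.2083 s.
Fraction remaining = e^(−Te/τ) = e^(−0.31/0.2083) = 0.2258.
Trapped volume = 405.0 × 0.2258 = 91.449 mL.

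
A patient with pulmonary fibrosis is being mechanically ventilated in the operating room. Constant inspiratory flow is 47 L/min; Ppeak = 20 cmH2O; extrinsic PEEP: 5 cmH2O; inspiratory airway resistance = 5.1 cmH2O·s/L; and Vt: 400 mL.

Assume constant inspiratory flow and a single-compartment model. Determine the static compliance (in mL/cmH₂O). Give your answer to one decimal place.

36.3

Flow: 47 L/min ÷ 60 = 0.7833 L/s.
Equation of motion (constant flow): PIP = Vt/C + R·V̇ + PEEP.
Vt/C = PIP − R·V̇ − PEEP = 20 − 5.1×0.7833 − 5 = 20 − 3.995 − 5 = 11.005 cmH2O.
C = Vt / 11.005 = 400 / 11.005 = 36.347 mL/cmH2O.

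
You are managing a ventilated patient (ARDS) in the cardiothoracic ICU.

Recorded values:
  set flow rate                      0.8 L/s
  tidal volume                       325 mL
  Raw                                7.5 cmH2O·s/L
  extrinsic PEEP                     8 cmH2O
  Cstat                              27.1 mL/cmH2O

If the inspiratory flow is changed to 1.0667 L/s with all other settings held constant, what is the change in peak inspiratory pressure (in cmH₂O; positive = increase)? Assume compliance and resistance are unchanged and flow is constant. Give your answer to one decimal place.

PIP = Vt/C + R·V̇ + PEEP (constant-flow equation of motion).
Only the resistive term changes: ΔPIP = R × ΔV̇ = 7.5 × (1.0667 − 0.8) = 7.5 × 0.2667 = 2.0 cmH2O.

2.0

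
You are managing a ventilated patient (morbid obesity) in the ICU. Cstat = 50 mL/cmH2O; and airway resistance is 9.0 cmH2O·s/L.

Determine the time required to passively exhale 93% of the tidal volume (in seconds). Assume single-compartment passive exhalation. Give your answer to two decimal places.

τ = R × C = 9.0 × 50 mL/cmH2O = 9.0 × 0.050 L/cmH2O = 0.45 s.
Exhaled fraction f = 1 − e^(−t/τ) → t = −τ·ln(1 − f) = −0.45·ln(0.07) = 1.197 s.

1.20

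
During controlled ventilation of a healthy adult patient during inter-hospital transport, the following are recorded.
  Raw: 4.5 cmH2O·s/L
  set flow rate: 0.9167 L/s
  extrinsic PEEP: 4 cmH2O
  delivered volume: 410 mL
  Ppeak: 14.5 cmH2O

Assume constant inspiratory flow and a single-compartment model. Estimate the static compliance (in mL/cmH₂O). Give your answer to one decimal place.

64.3

Equation of motion (constant flow): PIP = Vt/C + R·V̇ + PEEP.
Vt/C = PIP − R·V̇ − PEEP = 14.5 − 4.5×0.9167 − 4 = 14.5 − 4.125 − 4 = 6.375 cmH2O.
C = Vt / 6.375 = 410 / 6.375 = 64.314 mL/cmH2O.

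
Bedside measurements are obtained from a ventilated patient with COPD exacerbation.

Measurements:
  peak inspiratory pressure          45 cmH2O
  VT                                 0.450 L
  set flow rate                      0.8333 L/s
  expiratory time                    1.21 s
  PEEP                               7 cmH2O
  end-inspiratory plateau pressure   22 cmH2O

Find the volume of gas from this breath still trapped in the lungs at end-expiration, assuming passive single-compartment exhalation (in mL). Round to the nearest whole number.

104

R = (PIP − Pplat)/V̇ = (45 − 22) / 0.8333 = 23.0/0.8333 = 27.601 cmH2O·s/L.
C = Vt/(Pplat − PEEP) = 450.0 / (22 − 7) = 450.0/15.0 = 30.0 mL/cmH2O.
τ = R × C = 27.601 × 0.03 L/cmH2O = 0.828 s.
Fraction remaining = e^(−Te/τ) = e^(−1.21/0.828) = 0.2319.
Trapped volume = 450.0 × 0.2319 = 104.36 mL.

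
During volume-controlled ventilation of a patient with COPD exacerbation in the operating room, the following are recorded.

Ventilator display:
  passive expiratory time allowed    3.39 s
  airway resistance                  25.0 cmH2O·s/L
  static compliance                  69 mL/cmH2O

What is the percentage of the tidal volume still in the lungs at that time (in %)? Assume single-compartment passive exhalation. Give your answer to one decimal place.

τ = R × C = 25.0 × 69 mL/cmH2O = 25.0 × 0.069 L/cmH2O = 1.725 s.
Passive exhalation: V(t)/V₀ = e^(−t/τ) = e^(−3.39/1.725) = 0.1401.
Fraction remaining = 0.1401 → 14.01%.

14.0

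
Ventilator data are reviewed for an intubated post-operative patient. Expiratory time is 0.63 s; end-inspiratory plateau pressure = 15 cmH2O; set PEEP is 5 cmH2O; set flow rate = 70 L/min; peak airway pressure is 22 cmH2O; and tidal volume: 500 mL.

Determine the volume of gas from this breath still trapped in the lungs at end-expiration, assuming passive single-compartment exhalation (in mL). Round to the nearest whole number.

Flow: 70 L/min ÷ 60 = 1.1667 L/s.
R = (PIP − Pplat)/V̇ = (22 − 15) / 1.1667 = 7.0/1.1667 = 6.0 cmH2O·s/L.
C = Vt/(Pplat − PEEP) = 500.0 / (15 − 5) = 500.0/10.0 = 50.0 mL/cmH2O.
τ = R × C = 6.0 × 0.05 L/cmH2O = 0.3 s.
Fraction remaining = e^(−Te/τ) = e^(−0.63/0.3) = 0.1225.
Trapped volume = 500.0 × 0.1225 = 61.25 mL.

61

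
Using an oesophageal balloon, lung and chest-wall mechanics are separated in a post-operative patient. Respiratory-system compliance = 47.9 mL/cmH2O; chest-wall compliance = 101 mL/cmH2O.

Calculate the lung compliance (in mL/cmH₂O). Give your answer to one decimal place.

91.1

1/CL = 1/Crs − 1/Ccw.
1/CL = 1/47.9 − 1/101 = 0.01098.
CL = 91.075 mL/cmH2O.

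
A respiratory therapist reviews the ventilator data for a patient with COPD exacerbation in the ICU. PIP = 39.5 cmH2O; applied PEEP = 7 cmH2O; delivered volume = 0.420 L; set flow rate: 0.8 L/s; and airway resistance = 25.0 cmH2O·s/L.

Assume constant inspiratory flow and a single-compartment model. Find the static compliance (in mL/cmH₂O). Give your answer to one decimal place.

33.6

Equation of motion (constant flow): PIP = Vt/C + R·V̇ + PEEP.
Vt/C = PIP − R·V̇ − PEEP = 39.5 − 25.0×0.8 − 7 = 39.5 − 20.0 − 7 = 12.5 cmH2O.
C = Vt / 12.5 = 420 / 12.5 = 33.6 mL/cmH2O.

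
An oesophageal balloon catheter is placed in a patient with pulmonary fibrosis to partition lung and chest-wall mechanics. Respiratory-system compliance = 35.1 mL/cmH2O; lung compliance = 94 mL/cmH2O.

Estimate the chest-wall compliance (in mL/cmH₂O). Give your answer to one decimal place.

56.0

1/Ccw = 1/Crs − 1/CL.
1/Ccw = 1/35.1 − 1/94 = 0.01785.
Ccw = 56.022 mL/cmH2O.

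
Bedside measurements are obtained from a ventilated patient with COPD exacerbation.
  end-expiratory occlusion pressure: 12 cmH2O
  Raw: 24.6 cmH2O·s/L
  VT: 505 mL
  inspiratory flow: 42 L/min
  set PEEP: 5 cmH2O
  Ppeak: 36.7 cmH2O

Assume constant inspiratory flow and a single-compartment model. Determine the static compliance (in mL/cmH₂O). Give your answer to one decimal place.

67.5

Flow: 42 L/min ÷ 60 = 0.7 L/s.
Total PEEP = 12 cmH2O (set 5 + intrinsic 7); this is the baseline alveolar pressure.
Equation of motion (constant flow): PIP = Vt/C + R·V̇ + PEEP.
Vt/C = PIP − R·V̇ − PEEP = 36.7 − 24.6×0.7 − 12 = 36.7 − 17.22 − 12 = 7.48 cmH2O.
C = Vt / 7.48 = 505 / 7.48 = 67.513 mL/cmH2O.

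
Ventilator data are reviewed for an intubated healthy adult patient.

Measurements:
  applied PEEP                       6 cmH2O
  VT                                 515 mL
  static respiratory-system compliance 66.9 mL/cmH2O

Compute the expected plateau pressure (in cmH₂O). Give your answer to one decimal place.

13.7

Pplat = PEEP + Vt / Cstat = 6 + 515 / 66.9 = 6 + 7.698 = 13.698 cmH2O.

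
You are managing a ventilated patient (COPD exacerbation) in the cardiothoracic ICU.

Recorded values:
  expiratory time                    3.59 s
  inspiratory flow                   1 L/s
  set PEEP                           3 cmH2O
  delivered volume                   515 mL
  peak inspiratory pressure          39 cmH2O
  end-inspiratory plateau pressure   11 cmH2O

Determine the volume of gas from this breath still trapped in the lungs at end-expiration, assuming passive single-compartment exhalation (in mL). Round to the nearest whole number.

70

R = (PIP − Pplat)/V̇ = (39 − 11) / 1 = 28.0/1 = 28.0 cmH2O·s/L.
C = Vt/(Pplat − PEEP) = 515.0 / (11 − 3) = 515.0/8.0 = 64.375 mL/cmH2O.
τ = R × C = 28.0 × 0.06438 L/cmH2O = 1.803 s.
Fraction remaining = e^(−Te/τ) = e^(−3.59/1.803) = 0.1365.
Trapped volume = 515.0 × 0.1365 = 70.298 mL.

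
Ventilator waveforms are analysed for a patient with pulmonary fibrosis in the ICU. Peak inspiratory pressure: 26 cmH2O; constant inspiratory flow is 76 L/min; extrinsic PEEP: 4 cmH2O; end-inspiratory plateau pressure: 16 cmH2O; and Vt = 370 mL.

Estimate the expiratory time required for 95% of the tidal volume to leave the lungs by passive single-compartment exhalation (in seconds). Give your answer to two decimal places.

Flow: 76 L/min ÷ 60 = 1.2667 L/s.
R = (PIP − Pplat)/V̇ = (26 − 16) / 1.2667 = 10.0/1.2667 = 7.895 cmH2O·s/L.
C = Vt/(Pplat − PEEP) = 370.0 / (16 − 4) = 370.0/12.0 = 30.833 mL/cmH2O.
τ = R × C = 7.895 × 0.03083 L/cmH2O = 0.2434 s.
t = −τ·ln(1 − 0.95) = −0.2434·ln(0.05) = 0.7292 s.

0.73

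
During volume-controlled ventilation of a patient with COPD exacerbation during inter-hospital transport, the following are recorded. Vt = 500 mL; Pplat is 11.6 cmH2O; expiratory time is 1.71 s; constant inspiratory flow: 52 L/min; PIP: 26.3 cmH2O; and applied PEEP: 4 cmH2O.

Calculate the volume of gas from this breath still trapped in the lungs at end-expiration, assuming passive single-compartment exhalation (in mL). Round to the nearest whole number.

108

Flow: 52 L/min ÷ 60 = 0.8667 L/s.
R = (PIP − Pplat)/V̇ = (26.3 − 11.6) / 0.8667 = 14.7/0.8667 = 16.961 cmH2O·s/L.
C = Vt/(Pplat − PEEP) = 500.0 / (11.6 − 4) = 500.0/7.6 = 65.789 mL/cmH2O.
τ = R × C = 16.961 × 0.06579 L/cmH2O = 1.116 s.
Fraction remaining = e^(−Te/τ) = e^(−1.71/1.116) = 0.216.
Trapped volume = 500.0 × 0.216 = 108.0 mL.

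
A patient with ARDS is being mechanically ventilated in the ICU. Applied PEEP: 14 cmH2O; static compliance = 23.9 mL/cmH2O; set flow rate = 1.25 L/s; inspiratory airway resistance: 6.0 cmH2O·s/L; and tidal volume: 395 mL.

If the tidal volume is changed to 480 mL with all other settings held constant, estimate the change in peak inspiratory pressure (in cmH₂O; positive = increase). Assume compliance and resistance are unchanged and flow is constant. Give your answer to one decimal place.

PIP = Vt/C + R·V̇ + PEEP (constant-flow equation of motion).
Only the elastic term changes: ΔPIP = ΔVt / C = (480 − 395) / 23.9 = 3.556 cmH2O.

3.6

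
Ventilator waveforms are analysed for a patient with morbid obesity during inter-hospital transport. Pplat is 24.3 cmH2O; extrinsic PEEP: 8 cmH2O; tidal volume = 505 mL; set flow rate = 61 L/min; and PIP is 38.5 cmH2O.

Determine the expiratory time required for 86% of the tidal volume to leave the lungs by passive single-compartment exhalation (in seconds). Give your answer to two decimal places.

Flow: 61 L/min ÷ 60 = 1.0167 L/s.
R = (PIP − Pplat)/V̇ = (38.5 − 24.3) / 1.0167 = 14.2/1.0167 = 13.967 cmH2O·s/L.
C = Vt/(Pplat − PEEP) = 505.0 / (24.3 − 8) = 505.0/16.3 = 30.982 mL/cmH2O.
τ = R × C = 13.967 × 0.03098 L/cmH2O = 0.4327 s.
t = −τ·ln(1 − 0.86) = −0.4327·ln(0.14) = 0.8507 s.

0.85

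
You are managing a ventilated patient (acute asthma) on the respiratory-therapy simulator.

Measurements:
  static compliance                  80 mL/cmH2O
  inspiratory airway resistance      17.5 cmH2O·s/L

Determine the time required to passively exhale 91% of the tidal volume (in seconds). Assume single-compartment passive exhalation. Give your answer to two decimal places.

τ = R × C = 17.5 × 80 mL/cmH2O = 17.5 × 0.080 L/cmH2O = 1.4 s.
Exhaled fraction f = 1 − e^(−t/τ) → t = −τ·ln(1 − f) = −1.4·ln(0.09) = 3.371 s.

3.37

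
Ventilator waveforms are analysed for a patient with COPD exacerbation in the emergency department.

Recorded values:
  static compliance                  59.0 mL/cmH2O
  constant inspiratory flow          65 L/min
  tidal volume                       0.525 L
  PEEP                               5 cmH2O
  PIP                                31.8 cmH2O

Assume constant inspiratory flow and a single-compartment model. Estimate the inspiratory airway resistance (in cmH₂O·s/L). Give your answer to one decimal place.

16.5

Flow: 65 L/min ÷ 60 = 1.0833 L/s.
Equation of motion (constant flow): PIP = Vt/C + R·V̇ + PEEP.
R·V̇ = PIP − Vt/C − PEEP = 31.8 − 525/59.0 − 5 = 31.8 − 8.898 − 5 = 17.902 cmH2O.
R = 17.902 / 1.0833 = 16.525 cmH2O·s/L.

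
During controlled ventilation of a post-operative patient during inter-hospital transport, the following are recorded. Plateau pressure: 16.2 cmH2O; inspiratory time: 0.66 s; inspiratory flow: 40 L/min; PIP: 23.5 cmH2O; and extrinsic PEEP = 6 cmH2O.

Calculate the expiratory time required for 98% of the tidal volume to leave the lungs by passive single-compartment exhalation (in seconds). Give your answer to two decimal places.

Flow: 40 L/min ÷ 60 = 0.6667 L/s.
Vt = flow × Ti = 0.6667 L/s × 0.66 s × 1000 mL/L = 440.02 mL.
R = (PIP − Pplat)/V̇ = (23.5 − 16.2) / 0.6667 = 7.3/0.6667 = 10.949 cmH2O·s/L.
C = Vt/(Pplat − PEEP) = 440.02 / (16.2 − 6) = 440.02/10.2 = 43.139 mL/cmH2O.
τ = R × C = 10.949 × 0.04314 L/cmH2O = 0.4723 s.
t = −τ·ln(1 − 0.98) = −0.4723·ln(0.02) = 1.848 s.

1.85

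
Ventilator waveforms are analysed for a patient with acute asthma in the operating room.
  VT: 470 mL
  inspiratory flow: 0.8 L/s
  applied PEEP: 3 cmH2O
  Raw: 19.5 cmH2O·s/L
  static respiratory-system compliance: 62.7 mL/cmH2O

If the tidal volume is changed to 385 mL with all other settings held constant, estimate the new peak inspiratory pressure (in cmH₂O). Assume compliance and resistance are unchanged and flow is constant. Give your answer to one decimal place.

PIP = Vt/C + R·V̇ + PEEP (constant-flow equation of motion).
Only the elastic term changes: ΔPIP = ΔVt / C = (385 − 470) / 62.7 = -1.356 cmH2O.
Original PIP = 470/62.7 + 19.5×0.8 + 3 = 26.096 cmH2O; new PIP = 26.096 + (-1.356) = 24.74 cmH2O.

24.7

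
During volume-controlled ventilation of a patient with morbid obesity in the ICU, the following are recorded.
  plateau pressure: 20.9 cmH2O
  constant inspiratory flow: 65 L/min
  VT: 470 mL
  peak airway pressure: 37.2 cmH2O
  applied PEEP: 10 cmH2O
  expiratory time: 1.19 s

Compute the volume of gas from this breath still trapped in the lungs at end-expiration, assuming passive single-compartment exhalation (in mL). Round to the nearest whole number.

Flow: 65 L/min ÷ 60 = 1.0833 L/s.
R = (PIP − Pplat)/V̇ = (37.2 − 20.9) / 1.0833 = 16.3/1.0833 = 15.047 cmH2O·s/L.
C = Vt/(Pplat − PEEP) = 470.0 / (20.9 − 10) = 470.0/10.9 = 43.119 mL/cmH2O.
τ = R × C = 15.047 × 0.04312 L/cmH2O = 0.6488 s.
Fraction remaining = e^(−Te/τ) = e^(−1.19/0.6488) = 0.1597.
Trapped volume = 470.0 × 0.1597 = 75.059 mL.

75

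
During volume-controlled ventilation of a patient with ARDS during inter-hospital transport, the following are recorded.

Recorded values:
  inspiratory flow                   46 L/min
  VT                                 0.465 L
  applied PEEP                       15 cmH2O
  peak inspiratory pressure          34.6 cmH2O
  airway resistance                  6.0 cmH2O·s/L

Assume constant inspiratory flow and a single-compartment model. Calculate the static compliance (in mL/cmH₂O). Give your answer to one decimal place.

31.0

Flow: 46 L/min ÷ 60 = 0.7667 L/s.
Equation of motion (constant flow): PIP = Vt/C + R·V̇ + PEEP.
Vt/C = PIP − R·V̇ − PEEP = 34.6 − 6.0×0.7667 − 15 = 34.6 − 4.6 − 15 = 15.0 cmH2O.
C = Vt / 15.0 = 465 / 15.0 = 31.0 mL/cmH2O.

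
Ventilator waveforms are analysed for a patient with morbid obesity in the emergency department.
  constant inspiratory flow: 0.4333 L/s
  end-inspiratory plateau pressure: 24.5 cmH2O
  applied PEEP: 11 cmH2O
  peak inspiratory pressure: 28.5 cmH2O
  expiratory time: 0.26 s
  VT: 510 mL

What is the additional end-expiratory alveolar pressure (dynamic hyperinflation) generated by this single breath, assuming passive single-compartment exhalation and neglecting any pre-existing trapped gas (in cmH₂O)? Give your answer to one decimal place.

6.4

R = (PIP − Pplat)/V̇ = (28.5 − 24.5) / 0.4333 = 4.0/0.4333 = 9.231 cmH2O·s/L.
C = Vt/(Pplat − PEEP) = 510.0 / (24.5 − 11) = 510.0/13.5 = 37.778 mL/cmH2O.
τ = R × C = 9.231 × 0.03778 L/cmH2O = 0.3487 s.
Fraction remaining = e^(−Te/τ) = e^(−0.26/0.3487) = 0.4744; trapped volume = 510.0 × 0.4744 = 241.94 mL.
Additional alveolar pressure from trapping ≈ V_trapped / C = 241.94 / 37.778 = 6.404 cmH2O.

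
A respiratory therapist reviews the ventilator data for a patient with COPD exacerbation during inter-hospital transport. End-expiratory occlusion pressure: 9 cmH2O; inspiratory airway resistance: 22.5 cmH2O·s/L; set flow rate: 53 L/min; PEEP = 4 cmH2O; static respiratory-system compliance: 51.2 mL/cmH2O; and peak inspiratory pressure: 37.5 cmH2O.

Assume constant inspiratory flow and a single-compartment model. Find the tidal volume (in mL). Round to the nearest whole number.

Flow: 53 L/min ÷ 60 = 0.8833 L/s.
Total PEEP = 9 cmH2O (set 4 + intrinsic 5); this is the baseline alveolar pressure.
Equation of motion (constant flow): PIP = Vt/C + R·V̇ + PEEP.
Vt/C = PIP − R·V̇ − PEEP = 37.5 − 19.874 − 9 = 8.626 cmH2O.
Vt = C × 8.626 = 51.2 × 8.626 = 441.65 mL.

442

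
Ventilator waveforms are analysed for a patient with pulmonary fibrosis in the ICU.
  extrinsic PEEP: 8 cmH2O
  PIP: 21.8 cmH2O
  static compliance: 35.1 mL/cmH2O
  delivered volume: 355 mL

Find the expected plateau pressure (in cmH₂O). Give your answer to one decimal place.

Pplat = PEEP + Vt / Cstat = 8 + 355 / 35.1 = 8 + 10.114 = 18.114 cmH2O.

18.1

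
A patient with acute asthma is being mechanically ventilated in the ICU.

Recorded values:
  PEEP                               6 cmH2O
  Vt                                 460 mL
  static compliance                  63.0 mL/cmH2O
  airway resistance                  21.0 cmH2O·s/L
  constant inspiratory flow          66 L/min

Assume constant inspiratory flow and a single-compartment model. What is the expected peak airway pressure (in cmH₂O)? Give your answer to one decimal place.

36.4

Flow: 66 L/min ÷ 60 = 1.1 L/s.
Equation of motion (constant flow): PIP = Vt/C + R·V̇ + PEEP.
PIP = 460/63.0 + 21.0×1.1 + 6 = 7.302 + 23.1 + 6 = 36.402 cmH2O.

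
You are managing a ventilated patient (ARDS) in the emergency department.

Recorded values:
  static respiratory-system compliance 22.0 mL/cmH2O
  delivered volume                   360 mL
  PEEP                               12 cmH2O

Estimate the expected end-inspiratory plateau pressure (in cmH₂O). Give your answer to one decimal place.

Pplat = PEEP + Vt / Cstat = 12 + 360 / 22.0 = 12 + 16.364 = 28.364 cmH2O.

28.4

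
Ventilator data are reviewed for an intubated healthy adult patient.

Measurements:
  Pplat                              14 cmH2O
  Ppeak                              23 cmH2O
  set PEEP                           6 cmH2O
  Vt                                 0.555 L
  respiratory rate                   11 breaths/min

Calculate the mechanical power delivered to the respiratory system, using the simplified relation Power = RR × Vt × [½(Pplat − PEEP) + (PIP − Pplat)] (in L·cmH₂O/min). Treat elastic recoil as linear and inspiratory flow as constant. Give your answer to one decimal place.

79.4

Per-breath work = Vt × [½(Pplat−PEEP) + (PIP−Pplat)] = 0.555 × [0.5×8.0 + 9.0] = 0.555 × 13.0 = 7.215 L·cmH2O.
Power = 11 × 7.215 = 79.365 L·cmH2O/min.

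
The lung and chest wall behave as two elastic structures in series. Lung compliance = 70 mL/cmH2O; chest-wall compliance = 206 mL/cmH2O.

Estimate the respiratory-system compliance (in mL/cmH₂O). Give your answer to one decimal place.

Lung and chest wall are elastances in series: 1/Crs = 1/CL + 1/Ccw.
1/Crs = 1/70 + 1/206 = 0.01914.
Crs = 52.247 mL/cmH2O.

52.2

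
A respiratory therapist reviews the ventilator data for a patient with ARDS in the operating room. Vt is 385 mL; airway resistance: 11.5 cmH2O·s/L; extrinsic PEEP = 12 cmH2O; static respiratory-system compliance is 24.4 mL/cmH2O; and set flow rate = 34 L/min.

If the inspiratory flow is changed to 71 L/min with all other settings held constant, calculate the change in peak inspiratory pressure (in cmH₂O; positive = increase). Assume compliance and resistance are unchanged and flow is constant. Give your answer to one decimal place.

7.1

Flow: 34 L/min ÷ 60 = 0.5667 L/s.
New flow: 71 L/min ÷ 60 = 1.1833 L/s.
PIP = Vt/C + R·V̇ + PEEP (constant-flow equation of motion).
Only the resistive term changes: ΔPIP = R × ΔV̇ = 11.5 × (1.1833 − 0.5667) = 11.5 × 0.6166 = 7.091 cmH2O.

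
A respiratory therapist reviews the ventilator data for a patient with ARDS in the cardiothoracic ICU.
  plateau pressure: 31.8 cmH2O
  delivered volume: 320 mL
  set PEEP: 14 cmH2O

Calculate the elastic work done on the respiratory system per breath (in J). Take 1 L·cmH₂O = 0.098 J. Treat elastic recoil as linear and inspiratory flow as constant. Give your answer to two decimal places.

0.28

Elastic work ≈ ½ × (Pplat − PEEP) × Vt = 0.5 × (31.8 − 14) × 0.320 L = 0.5 × 17.8 × 0.320 = 2.848 L·cmH2O.
× 0.098 J/(L·cmH2O) → 0.2791 J.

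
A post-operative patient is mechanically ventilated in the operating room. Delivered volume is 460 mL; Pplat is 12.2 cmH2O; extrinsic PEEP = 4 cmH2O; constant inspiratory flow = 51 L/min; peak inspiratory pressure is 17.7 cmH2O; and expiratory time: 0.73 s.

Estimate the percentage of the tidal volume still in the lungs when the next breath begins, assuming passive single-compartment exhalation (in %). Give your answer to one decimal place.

Flow: 51 L/min ÷ 60 = 0.85 L/s.
R = (PIP − Pplat)/V̇ = (17.7 − 12.2) / 0.85 = 5.5/0.85 = 6.471 cmH2O·s/L.
C = Vt/(Pplat − PEEP) = 460.0 / (12.2 − 4) = 460.0/8.2 = 56.098 mL/cmH2O.
τ = R × C = 6.471 × 0.0561 L/cmH2O = 0.363 s.
Fraction remaining at end-expiration = e^(−Te/τ) = e^(−0.73/0.363) = 0.1339 → 13.39%.

13.4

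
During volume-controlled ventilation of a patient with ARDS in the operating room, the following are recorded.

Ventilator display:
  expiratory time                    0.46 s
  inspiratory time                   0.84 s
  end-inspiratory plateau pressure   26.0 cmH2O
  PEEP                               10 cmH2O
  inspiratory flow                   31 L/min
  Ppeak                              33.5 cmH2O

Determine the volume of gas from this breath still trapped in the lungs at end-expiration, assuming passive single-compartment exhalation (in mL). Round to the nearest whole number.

Flow: 31 L/min ÷ 60 = 0.5167 L/s.
Vt = flow × Ti = 0.5167 L/s × 0.84 s × 1000 mL/L = 434.03 mL.
R = (PIP − Pplat)/V̇ = (33.5 − 26.0) / 0.5167 = 7.5/0.5167 = 14.515 cmH2O·s/L.
C = Vt/(Pplat − PEEP) = 434.03 / (26.0 − 10) = 434.03/16.0 = 27.127 mL/cmH2O.
τ = R × C = 14.515 × 0.02713 L/cmH2O = 0.3938 s.
Fraction remaining = e^(−Te/τ) = e^(−0.46/0.3938) = 0.311.
Trapped volume = 434.03 × 0.311 = 134.98 mL.

135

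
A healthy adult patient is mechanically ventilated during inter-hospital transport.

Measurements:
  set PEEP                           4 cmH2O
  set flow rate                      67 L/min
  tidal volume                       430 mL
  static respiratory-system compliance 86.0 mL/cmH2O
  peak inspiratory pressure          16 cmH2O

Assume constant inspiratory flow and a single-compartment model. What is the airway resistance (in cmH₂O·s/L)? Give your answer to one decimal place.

6.3

Flow: 67 L/min ÷ 60 = 1.1167 L/s.
Equation of motion (constant flow): PIP = Vt/C + R·V̇ + PEEP.
R·V̇ = PIP − Vt/C − PEEP = 16 − 430/86.0 − 4 = 16 − 5.0 − 4 = 7.0 cmH2O.
R = 7.0 / 1.1167 = 6.268 cmH2O·s/L.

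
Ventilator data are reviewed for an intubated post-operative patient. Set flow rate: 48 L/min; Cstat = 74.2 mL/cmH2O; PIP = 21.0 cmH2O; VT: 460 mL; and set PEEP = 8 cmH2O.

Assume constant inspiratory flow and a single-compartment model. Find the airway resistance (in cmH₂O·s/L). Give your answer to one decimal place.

8.5

Flow: 48 L/min ÷ 60 = 0.8 L/s.
Equation of motion (constant flow): PIP = Vt/C + R·V̇ + PEEP.
R·V̇ = PIP − Vt/C − PEEP = 21.0 − 460/74.2 − 8 = 21.0 − 6.199 − 8 = 6.801 cmH2O.
R = 6.801 / 0.8 = 8.501 cmH2O·s/L.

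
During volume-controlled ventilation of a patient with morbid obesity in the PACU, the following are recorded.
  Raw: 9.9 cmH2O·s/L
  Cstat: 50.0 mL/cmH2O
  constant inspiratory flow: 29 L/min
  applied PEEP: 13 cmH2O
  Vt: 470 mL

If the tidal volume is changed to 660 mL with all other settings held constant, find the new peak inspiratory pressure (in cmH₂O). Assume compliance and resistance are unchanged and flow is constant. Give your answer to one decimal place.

Flow: 29 L/min ÷ 60 = 0.4833 L/s.
PIP = Vt/C + R·V̇ + PEEP (constant-flow equation of motion).
Only the elastic term changes: ΔPIP = ΔVt / C = (660 − 470) / 50.0 = 3.8 cmH2O.
Original PIP = 470/50.0 + 9.9×0.4833 + 13 = 27.185 cmH2O; new PIP = 27.185 + (3.8) = 30.985 cmH2O.

31.0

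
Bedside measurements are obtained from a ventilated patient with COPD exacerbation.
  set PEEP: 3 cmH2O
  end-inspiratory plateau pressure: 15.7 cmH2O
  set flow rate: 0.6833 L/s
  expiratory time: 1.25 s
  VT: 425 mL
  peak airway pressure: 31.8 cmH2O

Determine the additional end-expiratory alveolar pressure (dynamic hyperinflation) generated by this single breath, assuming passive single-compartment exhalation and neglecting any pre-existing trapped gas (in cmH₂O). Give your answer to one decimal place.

2.6

R = (PIP − Pplat)/V̇ = (31.8 − 15.7) / 0.6833 = 16.1/0.6833 = 23.562 cmH2O·s/L.
C = Vt/(Pplat − PEEP) = 425.0 / (15.7 − 3) = 425.0/12.7 = 33.465 mL/cmH2O.
τ = R × C = 23.562 × 0.03347 L/cmH2O = 0.7886 s.
Fraction remaining = e^(−Te/τ) = e^(−1.25/0.7886) = 0.2049; trapped volume = 425.0 × 0.2049 = 87.083 mL.
Additional alveolar pressure from trapping ≈ V_trapped / C = 87.083 / 33.465 = 2.602 cmH2O.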